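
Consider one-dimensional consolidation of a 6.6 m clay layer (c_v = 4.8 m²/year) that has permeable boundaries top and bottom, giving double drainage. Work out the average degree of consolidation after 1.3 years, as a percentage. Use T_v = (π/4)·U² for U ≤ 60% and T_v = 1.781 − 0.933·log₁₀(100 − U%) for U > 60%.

U ≈ 80.3 %

Drainage path length: H_d = H/2 = 3.3 m (double drainage).
T_v = c_v·t/H_d² = 4.8×1.3/3.3² = 0.573.
T_v = 0.573 corresponds to the U > 60% branch:
U = 1 − 10^((1.781 − T_v)/0.933)/100 = 0.8029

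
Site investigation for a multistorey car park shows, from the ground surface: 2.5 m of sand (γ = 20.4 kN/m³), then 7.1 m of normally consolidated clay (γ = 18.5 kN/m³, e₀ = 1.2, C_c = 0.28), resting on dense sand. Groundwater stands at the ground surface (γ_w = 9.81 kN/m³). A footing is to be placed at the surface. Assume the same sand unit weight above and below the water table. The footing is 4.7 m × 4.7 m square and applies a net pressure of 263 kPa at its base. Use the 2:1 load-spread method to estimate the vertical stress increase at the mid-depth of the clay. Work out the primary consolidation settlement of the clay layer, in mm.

Mid-depth of clay below the ground surface: z = 2.5 + 7.1/2 = 6.05 m.
Total vertical stress at mid-clay: σ_v = 20.4×2.5 + 18.5×3.55 = 116.67 kPa.
Pore pressure: u = 9.81×(6.05 − 0) = 59.351 kPa.
Initial effective stress: σ'_0 = σ_v − u = 116.67 − 59.351 = 57.319 kPa.
Stress increase at mid-clay by the 2:1 spreading method:
Δσ = qBL/((B+z)(L+z)) = 263×4.7×4.7/((4.7+6.05)(4.7+6.05)) = 50.273 kPa
Final effective stress: σ'_f = σ'_0 + Δσ = 57.319 + 50.273 = 107.59 kPa.
Normally consolidated clay, so the full stress increment lies on the virgin compression line:
S_c = C_c·H/(1+e₀)·log₁₀(σ'_f/σ'_0) = 0.28×7.1/(1+1.2)×log₁₀(107.59/57.319)
    = 0.90364 × 0.27347 = 0.2471 m

S_c ≈ 247 mm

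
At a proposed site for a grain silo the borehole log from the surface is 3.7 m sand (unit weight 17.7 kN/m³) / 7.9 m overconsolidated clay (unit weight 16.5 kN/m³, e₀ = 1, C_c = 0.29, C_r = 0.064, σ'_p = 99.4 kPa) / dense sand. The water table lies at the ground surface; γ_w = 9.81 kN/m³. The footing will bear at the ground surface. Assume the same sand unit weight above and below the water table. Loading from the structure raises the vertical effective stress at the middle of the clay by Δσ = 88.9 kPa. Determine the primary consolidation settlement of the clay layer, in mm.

S_c ≈ 250 mm

Mid-depth of clay below the ground surface: z = 3.7 + 7.9/2 = 7.65 m.
Total vertical stress at mid-clay: σ_v = 17.7×3.7 + 16.5×3.95 = 130.66 kPa.
Pore pressure: u = 9.81×(7.65 − 0) = 75.047 kPa.
Initial effective stress: σ'_0 = σ_v − u = 130.66 − 75.047 = 55.613 kPa.
Final effective stress: σ'_f = 55.613 + 88.9 = 144.51 kPa.
σ'_f = 144.51 > σ'_p = 99.4 kPa, so the stress path crosses the preconsolidation pressure — recompression up to σ'_p, then virgin compression beyond:
S_c = H/(1+e₀)·[C_r·log₁₀(σ'_p/σ'_0) + C_c·log₁₀(σ'_f/σ'_p)]
    = 7.9/2 × [0.064×log₁₀(99.4/55.613) + 0.29×log₁₀(144.51/99.4)]
    = 3.95 × [0.016141 + 0.047128] = 0.2499 m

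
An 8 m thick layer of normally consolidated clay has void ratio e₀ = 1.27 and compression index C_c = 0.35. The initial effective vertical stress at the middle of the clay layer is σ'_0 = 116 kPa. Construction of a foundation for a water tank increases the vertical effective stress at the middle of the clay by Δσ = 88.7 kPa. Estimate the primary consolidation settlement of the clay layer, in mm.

Final effective stress: σ'_f = σ'_0 + Δσ = 116 + 88.7 = 204.7 kPa.
Normally consolidated clay, so the full stress increment lies on the virgin compression line:
S_c = C_c·H/(1+e₀)·log₁₀(σ'_f/σ'_0) = 0.35×8/(1+1.27)×log₁₀(204.7/116)
    = 1.2335 × 0.24666 = 0.3043 m

S_c ≈ 304 mm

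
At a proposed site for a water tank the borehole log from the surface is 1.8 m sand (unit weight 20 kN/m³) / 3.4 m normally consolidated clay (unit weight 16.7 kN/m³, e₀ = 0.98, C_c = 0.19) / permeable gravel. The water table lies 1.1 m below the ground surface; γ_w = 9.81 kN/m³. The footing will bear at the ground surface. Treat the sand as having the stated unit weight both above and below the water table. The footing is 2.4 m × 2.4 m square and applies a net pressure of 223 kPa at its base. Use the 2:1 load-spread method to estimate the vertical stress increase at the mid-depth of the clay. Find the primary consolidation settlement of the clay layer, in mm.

S_c ≈ 91.2 mm

Mid-depth of clay below the ground surface: z = 1.8 + 3.4/2 = 3.5 m.
Total vertical stress at mid-clay: σ_v = 20×1.8 + 16.7×1.7 = 64.39 kPa.
Pore pressure: u = 9.81×(3.5 − 1.1) = 23.544 kPa.
Initial effective stress: σ'_0 = σ_v − u = 64.39 − 23.544 = 40.846 kPa.
Stress increase at mid-clay by the 2:1 spreading method:
Δσ = qBL/((B+z)(L+z)) = 223×2.4×2.4/((2.4+3.5)(2.4+3.5)) = 36.9 kPa
Final effective stress: σ'_f = σ'_0 + Δσ = 40.846 + 36.9 = 77.746 kPa.
Normally consolidated clay, so the full stress increment lies on the virgin compression line:
S_c = C_c·H/(1+e₀)·log₁₀(σ'_f/σ'_0) = 0.19×3.4/(1+0.98)×log₁₀(77.746/40.846)
    = 0.32626 × 0.27953 = 0.0912 m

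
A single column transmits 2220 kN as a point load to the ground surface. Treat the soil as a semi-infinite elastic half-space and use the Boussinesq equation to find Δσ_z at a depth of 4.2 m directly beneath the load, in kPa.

Boussinesq vertical stress below a point load on an elastic half-space:
Δσ_z = 3P/(2πz²) · [1 + (r/z)²]^(−5/2)
r/z = 0/4.2 = 0; [1+(r/z)²]^(−5/2) = 1.
Δσ_z = 3×2220/(2π×4.2²) × 1 = 60.089 × 1 = 60.09 kPa

Δσ_z ≈ 60.1 kPa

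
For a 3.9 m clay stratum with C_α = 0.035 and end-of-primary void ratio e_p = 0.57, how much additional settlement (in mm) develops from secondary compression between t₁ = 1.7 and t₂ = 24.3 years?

Secondary compression: S_s = C_α·H/(1+e_p)·log₁₀(t₂/t₁)
S_s = 0.035×3.9/(1+0.57)×log₁₀(24.3/1.7)
    = 0.08694 × 1.155 = 0.1004 m

S_s ≈ 100 mm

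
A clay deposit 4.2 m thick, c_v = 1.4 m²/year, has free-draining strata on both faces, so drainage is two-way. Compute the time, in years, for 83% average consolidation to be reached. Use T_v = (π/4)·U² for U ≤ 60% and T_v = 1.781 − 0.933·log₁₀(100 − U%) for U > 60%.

Drainage path length: H_d = H/2 = 2.1 m (double drainage).
U > 60%: T_v = 1.781 − 0.933·log₁₀(100 − 83) = 0.63299.
t = T_v·H_d²/c_v = 0.63299×2.1²/1.4 = 1.994 years.

t ≈ 1.99 years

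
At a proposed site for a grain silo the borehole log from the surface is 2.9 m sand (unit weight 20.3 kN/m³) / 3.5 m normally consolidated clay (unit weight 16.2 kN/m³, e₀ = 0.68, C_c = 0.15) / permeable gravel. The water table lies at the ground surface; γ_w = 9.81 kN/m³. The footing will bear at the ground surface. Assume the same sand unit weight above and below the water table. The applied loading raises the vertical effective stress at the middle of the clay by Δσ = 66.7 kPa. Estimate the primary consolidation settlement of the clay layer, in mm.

S_c ≈ 130 mm

Mid-depth of clay below the ground surface: z = 2.9 + 3.5/2 = 4.65 m.
Total vertical stress at mid-clay: σ_v = 20.3×2.9 + 16.2×1.75 = 87.22 kPa.
Pore pressure: u = 9.81×(4.65 − 0) = 45.617 kPa.
Initial effective stress: σ'_0 = σ_v − u = 87.22 − 45.617 = 41.603 kPa.
Final effective stress: σ'_f = σ'_0 + Δσ = 41.603 + 66.7 = 108.3 kPa.
Normally consolidated clay, so the full stress increment lies on the virgin compression line:
S_c = C_c·H/(1+e₀)·log₁₀(σ'_f/σ'_0) = 0.15×3.5/(1+0.68)×log₁₀(108.3/41.603)
    = 0.3125 × 0.4155 = 0.1298 m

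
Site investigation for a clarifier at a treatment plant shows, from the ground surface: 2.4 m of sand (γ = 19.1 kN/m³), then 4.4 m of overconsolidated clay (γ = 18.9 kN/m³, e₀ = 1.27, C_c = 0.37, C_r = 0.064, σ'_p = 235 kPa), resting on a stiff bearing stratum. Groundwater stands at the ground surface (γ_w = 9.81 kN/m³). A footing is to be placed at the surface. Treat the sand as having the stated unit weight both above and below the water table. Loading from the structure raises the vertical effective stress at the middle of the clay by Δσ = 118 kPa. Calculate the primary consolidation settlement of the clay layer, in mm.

S_c ≈ 71.8 mm

Mid-depth of clay below the ground surface: z = 2.4 + 4.4/2 = 4.6 m.
Total vertical stress at mid-clay: σ_v = 19.1×2.4 + 18.9×2.2 = 87.42 kPa.
Pore pressure: u = 9.81×(4.6 − 0) = 45.126 kPa.
Initial effective stress: σ'_0 = σ_v − u = 87.42 − 45.126 = 42.294 kPa.
Final effective stress: σ'_f = 42.294 + 118 = 160.29 kPa.
σ'_f = 160.29 ≤ σ'_p = 235 kPa, so the clay remains overconsolidated and only the recompression index applies:
S_c = C_r·H/(1+e₀)·log₁₀(σ'_f/σ'_0) = 0.064×4.4/2.27×log₁₀(160.29/42.294)
    = 0.12405 × 0.57863 = 0.07178 m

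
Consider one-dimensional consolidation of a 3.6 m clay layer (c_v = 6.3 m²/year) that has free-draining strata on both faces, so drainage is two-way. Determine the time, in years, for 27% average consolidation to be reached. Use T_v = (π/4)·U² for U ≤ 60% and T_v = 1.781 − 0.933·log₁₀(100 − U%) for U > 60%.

Drainage path length: H_d = H/2 = 1.8 m (double drainage).
U ≤ 60%: T_v = (π/4)·U² = (π/4)×0.27² = 0.057256.
t = T_v·H_d²/c_v = 0.057256×1.8²/6.3 = 0.02945 years.

t ≈ 0.0294 years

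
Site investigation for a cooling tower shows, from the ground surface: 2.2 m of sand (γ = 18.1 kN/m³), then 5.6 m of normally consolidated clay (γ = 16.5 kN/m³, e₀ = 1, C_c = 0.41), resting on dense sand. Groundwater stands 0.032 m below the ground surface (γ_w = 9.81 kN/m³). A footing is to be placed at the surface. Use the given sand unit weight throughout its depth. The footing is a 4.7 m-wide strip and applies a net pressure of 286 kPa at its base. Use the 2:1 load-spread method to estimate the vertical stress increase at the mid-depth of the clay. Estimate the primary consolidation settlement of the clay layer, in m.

S_c ≈ 0.773 m

Mid-depth of clay below the ground surface: z = 2.2 + 5.6/2 = 5 m.
Total vertical stress at mid-clay: σ_v = 18.1×2.2 + 16.5×2.8 = 86.02 kPa.
Pore pressure: u = 9.81×(5 − 0.032) = 48.736 kPa.
Initial effective stress: σ'_0 = σ_v − u = 86.02 − 48.736 = 37.284 kPa.
Stress increase at mid-clay by the 2:1 spreading method:
Δσ = qB/(B+z) = 286×4.7/(4.7+5) = 138.58 kPa
Final effective stress: σ'_f = σ'_0 + Δσ = 37.284 + 138.58 = 175.86 kPa.
Normally consolidated clay, so the full stress increment lies on the virgin compression line:
S_c = C_c·H/(1+e₀)·log₁₀(σ'_f/σ'_0) = 0.41×5.6/(1+1)×log₁₀(175.86/37.284)
    = 1.148 × 0.67364 = 0.7733 m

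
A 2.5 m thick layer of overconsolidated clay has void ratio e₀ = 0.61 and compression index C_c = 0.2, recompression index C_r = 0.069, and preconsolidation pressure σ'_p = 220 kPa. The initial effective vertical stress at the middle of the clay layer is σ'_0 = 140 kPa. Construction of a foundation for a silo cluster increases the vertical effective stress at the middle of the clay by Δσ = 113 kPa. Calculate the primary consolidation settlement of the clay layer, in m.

S_c ≈ 0.0399 m

Final effective stress: σ'_f = 140 + 113 = 253 kPa.
σ'_f = 253 > σ'_p = 220 kPa, so the stress path crosses the preconsolidation pressure — recompression up to σ'_p, then virgin compression beyond:
S_c = H/(1+e₀)·[C_r·log₁₀(σ'_p/σ'_0) + C_c·log₁₀(σ'_f/σ'_p)]
    = 2.5/1.61 × [0.069×log₁₀(220/140) + 0.2×log₁₀(253/220)]
    = 1.5528 × [0.013544 + 0.01214] = 0.03988 m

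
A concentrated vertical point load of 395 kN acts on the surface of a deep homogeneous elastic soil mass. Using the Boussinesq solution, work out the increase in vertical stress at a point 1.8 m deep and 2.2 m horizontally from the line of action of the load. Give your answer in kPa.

Boussinesq vertical stress below a point load on an elastic half-space:
Δσ_z = 3P/(2πz²) · [1 + (r/z)²]^(−5/2)
r/z = 2.2/1.8 = 1.2222; [1+(r/z)²]^(−5/2) = 0.10182.
Δσ_z = 3×395/(2π×1.8²) × 0.10182 = 58.209 × 0.10182 = 5.927 kPa

Δσ_z ≈ 5.93 kPa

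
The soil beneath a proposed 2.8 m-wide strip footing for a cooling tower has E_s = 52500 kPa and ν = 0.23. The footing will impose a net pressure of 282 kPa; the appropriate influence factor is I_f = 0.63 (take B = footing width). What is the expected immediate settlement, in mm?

S_e ≈ 8.97 mm

Immediate (elastic) settlement: S_e = q·B·(1−ν²)/E_s · I_f.
S_e = 282 × 2.8 × (1 − 0.23²) / 52500 × 0.63
    = 282 × 2.8 × 0.9471 / 52500 × 0.63
    = 0.008974 m = 8.974 mm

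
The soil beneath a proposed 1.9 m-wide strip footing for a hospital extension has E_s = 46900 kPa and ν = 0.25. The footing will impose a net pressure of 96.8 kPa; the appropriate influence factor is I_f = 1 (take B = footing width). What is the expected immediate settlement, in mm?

Immediate (elastic) settlement: S_e = q·B·(1−ν²)/E_s · I_f.
S_e = 96.8 × 1.9 × (1 − 0.25²) / 46900 × 1
    = 96.8 × 1.9 × 0.9375 / 46900 × 1
    = 0.003676 m = 3.676 mm

S_e ≈ 3.68 mm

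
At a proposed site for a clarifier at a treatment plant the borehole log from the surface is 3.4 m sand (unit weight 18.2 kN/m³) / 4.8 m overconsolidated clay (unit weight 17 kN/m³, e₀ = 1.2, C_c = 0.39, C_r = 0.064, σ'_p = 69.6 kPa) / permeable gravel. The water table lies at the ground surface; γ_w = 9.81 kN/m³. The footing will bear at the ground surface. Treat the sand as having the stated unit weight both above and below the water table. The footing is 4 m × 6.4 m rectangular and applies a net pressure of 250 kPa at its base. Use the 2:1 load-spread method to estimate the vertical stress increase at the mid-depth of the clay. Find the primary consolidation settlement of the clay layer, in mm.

S_c ≈ 157 mm

Mid-depth of clay below the ground surface: z = 3.4 + 4.8/2 = 5.8 m.
Total vertical stress at mid-clay: σ_v = 18.2×3.4 + 17×2.4 = 102.68 kPa.
Pore pressure: u = 9.81×(5.8 − 0) = 56.898 kPa.
Initial effective stress: σ'_0 = σ_v − u = 102.68 − 56.898 = 45.782 kPa.
Stress increase at mid-clay by the 2:1 spreading method:
Δσ = qBL/((B+z)(L+z)) = 250×4×6.4/((4+5.8)(6.4+5.8)) = 53.53 kPa
Final effective stress: σ'_f = 45.782 + 53.53 = 99.312 kPa.
σ'_f = 99.312 > σ'_p = 69.6 kPa, so the stress path crosses the preconsolidation pressure — recompression up to σ'_p, then virgin compression beyond:
S_c = H/(1+e₀)·[C_r·log₁₀(σ'_p/σ'_0) + C_c·log₁₀(σ'_f/σ'_p)]
    = 4.8/2.2 × [0.064×log₁₀(69.6/45.782) + 0.39×log₁₀(99.312/69.6)]
    = 2.1818 × [0.011643 + 0.060213] = 0.1568 m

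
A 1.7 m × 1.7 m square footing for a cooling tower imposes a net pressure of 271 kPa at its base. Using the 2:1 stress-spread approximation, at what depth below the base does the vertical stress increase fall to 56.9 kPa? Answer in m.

z ≈ 2.01 m

2:1 spreading — at depth z the loaded area has grown by z in each plan dimension:
qB²/(B+z)² = Δσ_z ⇒ z = B(√(q/Δσ_z) − 1) = 1.7×(√(271/56.9) − 1) = 2.01 m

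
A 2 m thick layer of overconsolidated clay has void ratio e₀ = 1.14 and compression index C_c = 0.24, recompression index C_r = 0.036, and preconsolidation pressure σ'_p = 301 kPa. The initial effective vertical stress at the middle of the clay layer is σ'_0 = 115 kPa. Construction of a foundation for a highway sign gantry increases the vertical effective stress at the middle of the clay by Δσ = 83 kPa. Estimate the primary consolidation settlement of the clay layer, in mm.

Final effective stress: σ'_f = 115 + 83 = 198 kPa.
σ'_f = 198 ≤ σ'_p = 301 kPa, so the clay remains overconsolidated and only the recompression index applies:
S_c = C_r·H/(1+e₀)·log₁₀(σ'_f/σ'_0) = 0.036×2/2.14×log₁₀(198/115)
    = 0.033645 × 0.23597 = 0.007939 m

S_c ≈ 7.94 mm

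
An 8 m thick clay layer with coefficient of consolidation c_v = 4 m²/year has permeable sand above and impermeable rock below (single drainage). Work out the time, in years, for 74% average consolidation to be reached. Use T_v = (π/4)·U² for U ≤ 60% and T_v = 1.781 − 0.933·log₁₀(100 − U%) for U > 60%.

Drainage path length: H_d = H = 8 m (single drainage).
U > 60%: T_v = 1.781 − 0.933·log₁₀(100 − 74) = 0.46083.
t = T_v·H_d²/c_v = 0.46083×8²/4 = 7.373 years.

t ≈ 7.37 years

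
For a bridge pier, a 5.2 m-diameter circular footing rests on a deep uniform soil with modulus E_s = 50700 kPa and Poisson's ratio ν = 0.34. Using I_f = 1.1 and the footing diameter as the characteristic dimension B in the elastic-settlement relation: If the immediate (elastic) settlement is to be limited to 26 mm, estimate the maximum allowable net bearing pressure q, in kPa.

q ≈ 261 kPa

S_e = q·B·(1−ν²)/E_s · I_f  ⇒  q = S_e·E_s / (B·(1−ν²)·I_f).
q = 0.026 × 50700 / (5.2 × 0.8844 × 1.1) = 260.6 kPa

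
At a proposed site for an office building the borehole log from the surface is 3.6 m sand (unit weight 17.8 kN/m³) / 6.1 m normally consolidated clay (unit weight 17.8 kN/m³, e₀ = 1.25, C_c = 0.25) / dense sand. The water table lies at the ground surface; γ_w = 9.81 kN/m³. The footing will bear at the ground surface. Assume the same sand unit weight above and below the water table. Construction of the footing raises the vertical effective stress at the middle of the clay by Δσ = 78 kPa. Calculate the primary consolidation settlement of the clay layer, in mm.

Mid-depth of clay below the ground surface: z = 3.6 + 6.1/2 = 6.65 m.
Total vertical stress at mid-clay: σ_v = 17.8×3.6 + 17.8×3.05 = 118.37 kPa.
Pore pressure: u = 9.81×(6.65 − 0) = 65.237 kPa.
Initial effective stress: σ'_0 = σ_v − u = 118.37 − 65.237 = 53.133 kPa.
Final effective stress: σ'_f = σ'_0 + Δσ = 53.133 + 78 = 131.13 kPa.
Normally consolidated clay, so the full stress increment lies on the virgin compression line:
S_c = C_c·H/(1+e₀)·log₁₀(σ'_f/σ'_0) = 0.25×6.1/(1+1.25)×log₁₀(131.13/53.133)
    = 0.67778 × 0.39234 = 0.2659 m

S_c ≈ 266 mm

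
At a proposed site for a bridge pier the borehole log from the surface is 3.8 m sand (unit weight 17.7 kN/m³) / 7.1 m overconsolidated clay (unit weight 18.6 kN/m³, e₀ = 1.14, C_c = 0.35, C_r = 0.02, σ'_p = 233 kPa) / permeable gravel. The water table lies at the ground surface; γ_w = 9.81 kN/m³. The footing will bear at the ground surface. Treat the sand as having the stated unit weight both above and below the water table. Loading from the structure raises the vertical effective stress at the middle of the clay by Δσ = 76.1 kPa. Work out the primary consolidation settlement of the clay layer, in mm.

Mid-depth of clay below the ground surface: z = 3.8 + 7.1/2 = 7.35 m.
Total vertical stress at mid-clay: σ_v = 17.7×3.8 + 18.6×3.55 = 133.29 kPa.
Pore pressure: u = 9.81×(7.35 − 0) = 72.103 kPa.
Initial effective stress: σ'_0 = σ_v − u = 133.29 − 72.103 = 61.187 kPa.
Final effective stress: σ'_f = 61.187 + 76.1 = 137.29 kPa.
σ'_f = 137.29 ≤ σ'_p = 233 kPa, so the clay remains overconsolidated and only the recompression index applies:
S_c = C_r·H/(1+e₀)·log₁₀(σ'_f/σ'_0) = 0.02×7.1/2.14×log₁₀(137.29/61.187)
    = 0.066356 × 0.35098 = 0.02329 m

S_c ≈ 23.3 mm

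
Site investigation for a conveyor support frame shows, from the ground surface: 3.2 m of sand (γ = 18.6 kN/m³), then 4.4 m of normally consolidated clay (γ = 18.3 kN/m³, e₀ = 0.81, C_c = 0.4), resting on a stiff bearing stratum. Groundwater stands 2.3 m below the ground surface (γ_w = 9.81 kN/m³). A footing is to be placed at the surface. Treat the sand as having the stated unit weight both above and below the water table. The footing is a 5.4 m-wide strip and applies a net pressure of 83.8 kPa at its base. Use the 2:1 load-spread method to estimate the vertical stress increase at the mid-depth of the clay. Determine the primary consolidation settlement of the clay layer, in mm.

Mid-depth of clay below the ground surface: z = 3.2 + 4.4/2 = 5.4 m.
Total vertical stress at mid-clay: σ_v = 18.6×3.2 + 18.3×2.2 = 99.78 kPa.
Pore pressure: u = 9.81×(5.4 − 2.3) = 30.411 kPa.
Initial effective stress: σ'_0 = σ_v − u = 99.78 − 30.411 = 69.369 kPa.
Stress increase at mid-clay by the 2:1 spreading method:
Δσ = qB/(B+z) = 83.8×5.4/(5.4+5.4) = 41.9 kPa
Final effective stress: σ'_f = σ'_0 + Δσ = 69.369 + 41.9 = 111.27 kPa.
Normally consolidated clay, so the full stress increment lies on the virgin compression line:
S_c = C_c·H/(1+e₀)·log₁₀(σ'_f/σ'_0) = 0.4×4.4/(1+0.81)×log₁₀(111.27/69.369)
    = 0.97238 × 0.20521 = 0.1995 m

S_c ≈ 200 mm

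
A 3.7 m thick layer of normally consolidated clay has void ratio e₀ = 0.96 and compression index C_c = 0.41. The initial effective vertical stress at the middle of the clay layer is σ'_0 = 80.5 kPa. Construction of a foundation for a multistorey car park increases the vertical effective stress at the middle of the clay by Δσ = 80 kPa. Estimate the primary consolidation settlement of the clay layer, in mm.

S_c ≈ 232 mm

Final effective stress: σ'_f = σ'_0 + Δσ = 80.5 + 80 = 160.5 kPa.
Normally consolidated clay, so the full stress increment lies on the virgin compression line:
S_c = C_c·H/(1+e₀)·log₁₀(σ'_f/σ'_0) = 0.41×3.7/(1+0.96)×log₁₀(160.5/80.5)
    = 0.77398 × 0.29968 = 0.2319 m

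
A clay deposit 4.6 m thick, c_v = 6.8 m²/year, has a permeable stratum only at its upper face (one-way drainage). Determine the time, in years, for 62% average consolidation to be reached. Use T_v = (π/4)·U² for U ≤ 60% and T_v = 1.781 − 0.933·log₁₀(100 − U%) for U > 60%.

t ≈ 0.955 years

Drainage path length: H_d = H = 4.6 m (single drainage).
U > 60%: T_v = 1.781 − 0.933·log₁₀(100 − 62) = 0.30706.
t = T_v·H_d²/c_v = 0.30706×4.6²/6.8 = 0.9555 years.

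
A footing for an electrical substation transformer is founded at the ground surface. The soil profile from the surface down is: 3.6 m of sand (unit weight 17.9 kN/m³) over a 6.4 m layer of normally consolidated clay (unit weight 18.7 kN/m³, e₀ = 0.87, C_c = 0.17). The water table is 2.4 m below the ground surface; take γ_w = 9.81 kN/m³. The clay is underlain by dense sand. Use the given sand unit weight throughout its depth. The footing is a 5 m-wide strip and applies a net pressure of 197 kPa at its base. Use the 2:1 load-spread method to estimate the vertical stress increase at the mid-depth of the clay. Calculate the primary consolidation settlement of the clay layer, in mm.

Mid-depth of clay below the ground surface: z = 3.6 + 6.4/2 = 6.8 m.
Total vertical stress at mid-clay: σ_v = 17.9×3.6 + 18.7×3.2 = 124.28 kPa.
Pore pressure: u = 9.81×(6.8 − 2.4) = 43.164 kPa.
Initial effective stress: σ'_0 = σ_v − u = 124.28 − 43.164 = 81.116 kPa.
Stress increase at mid-clay by the 2:1 spreading method:
Δσ = qB/(B+z) = 197×5/(5+6.8) = 83.475 kPa
Final effective stress: σ'_f = σ'_0 + Δσ = 81.116 + 83.475 = 164.59 kPa.
Normally consolidated clay, so the full stress increment lies on the virgin compression line:
S_c = C_c·H/(1+e₀)·log₁₀(σ'_f/σ'_0) = 0.17×6.4/(1+0.87)×log₁₀(164.59/81.116)
    = 0.58182 × 0.3073 = 0.1788 m

S_c ≈ 179 mm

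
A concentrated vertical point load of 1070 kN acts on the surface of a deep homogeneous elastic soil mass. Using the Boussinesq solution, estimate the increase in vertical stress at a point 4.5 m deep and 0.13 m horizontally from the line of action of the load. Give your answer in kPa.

Boussinesq vertical stress below a point load on an elastic half-space:
Δσ_z = 3P/(2πz²) · [1 + (r/z)²]^(−5/2)
r/z = 0.13/4.5 = 0.028889; [1+(r/z)²]^(−5/2) = 0.99792.
Δσ_z = 3×1070/(2π×4.5²) × 0.99792 = 25.229 × 0.99792 = 25.18 kPa

Δσ_z ≈ 25.2 kPa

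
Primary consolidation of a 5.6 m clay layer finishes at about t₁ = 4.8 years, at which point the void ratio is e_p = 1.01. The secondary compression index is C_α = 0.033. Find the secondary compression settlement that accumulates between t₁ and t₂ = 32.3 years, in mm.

S_s ≈ 76.1 mm

Secondary compression: S_s = C_α·H/(1+e_p)·log₁₀(t₂/t₁)
S_s = 0.033×5.6/(1+1.01)×log₁₀(32.3/4.8)
    = 0.09194 × 0.828 = 0.07612 m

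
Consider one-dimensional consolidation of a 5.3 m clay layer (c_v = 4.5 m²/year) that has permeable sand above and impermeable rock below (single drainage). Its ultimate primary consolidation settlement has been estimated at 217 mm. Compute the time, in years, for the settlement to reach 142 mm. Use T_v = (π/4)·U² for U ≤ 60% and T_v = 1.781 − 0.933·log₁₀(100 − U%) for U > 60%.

Drainage path length: H_d = H = 5.3 m (single drainage).
U = S(t)/S_ult = 142/217 = 0.6544.
U > 60%: T_v = 1.781 − 0.933·log₁₀(100 − 65.438) = 0.34548.
t = T_v·H_d²/c_v = 0.34548×5.3²/4.5 = 2.157 years.

t ≈ 2.16 years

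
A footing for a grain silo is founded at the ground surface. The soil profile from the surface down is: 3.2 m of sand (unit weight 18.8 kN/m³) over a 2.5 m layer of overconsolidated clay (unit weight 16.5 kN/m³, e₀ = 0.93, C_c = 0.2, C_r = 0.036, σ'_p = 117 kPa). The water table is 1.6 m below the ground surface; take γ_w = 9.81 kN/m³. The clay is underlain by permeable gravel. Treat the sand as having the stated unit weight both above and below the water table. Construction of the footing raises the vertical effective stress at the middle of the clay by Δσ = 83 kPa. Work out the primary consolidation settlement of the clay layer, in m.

Mid-depth of clay below the ground surface: z = 3.2 + 2.5/2 = 4.45 m.
Total vertical stress at mid-clay: σ_v = 18.8×3.2 + 16.5×1.25 = 80.785 kPa.
Pore pressure: u = 9.81×(4.45 − 1.6) = 27.959 kPa.
Initial effective stress: σ'_0 = σ_v − u = 80.785 − 27.959 = 52.826 kPa.
Final effective stress: σ'_f = 52.826 + 83 = 135.83 kPa.
σ'_f = 135.83 > σ'_p = 117 kPa, so the stress path crosses the preconsolidation pressure — recompression up to σ'_p, then virgin compression beyond:
S_c = H/(1+e₀)·[C_r·log₁₀(σ'_p/σ'_0) + C_c·log₁₀(σ'_f/σ'_p)]
    = 2.5/1.93 × [0.036×log₁₀(117/52.826) + 0.2×log₁₀(135.83/117)]
    = 1.2953 × [0.012432 + 0.012962] = 0.03289 m

S_c ≈ 0.0329 m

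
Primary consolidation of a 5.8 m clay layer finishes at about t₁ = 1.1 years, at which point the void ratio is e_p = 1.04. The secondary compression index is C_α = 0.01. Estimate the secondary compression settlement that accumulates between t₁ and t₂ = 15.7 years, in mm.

S_s ≈ 32.8 mm

Secondary compression: S_s = C_α·H/(1+e_p)·log₁₀(t₂/t₁)
S_s = 0.01×5.8/(1+1.04)×log₁₀(15.7/1.1)
    = 0.02843 × 1.155 = 0.03282 m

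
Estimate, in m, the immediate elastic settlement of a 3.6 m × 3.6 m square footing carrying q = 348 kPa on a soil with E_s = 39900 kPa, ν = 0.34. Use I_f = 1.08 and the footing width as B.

Immediate (elastic) settlement: S_e = q·B·(1−ν²)/E_s · I_f.
S_e = 348 × 3.6 × (1 − 0.34²) / 39900 × 1.08
    = 348 × 3.6 × 0.8844 / 39900 × 1.08
    = 0.02999 m

S_e ≈ 0.03 m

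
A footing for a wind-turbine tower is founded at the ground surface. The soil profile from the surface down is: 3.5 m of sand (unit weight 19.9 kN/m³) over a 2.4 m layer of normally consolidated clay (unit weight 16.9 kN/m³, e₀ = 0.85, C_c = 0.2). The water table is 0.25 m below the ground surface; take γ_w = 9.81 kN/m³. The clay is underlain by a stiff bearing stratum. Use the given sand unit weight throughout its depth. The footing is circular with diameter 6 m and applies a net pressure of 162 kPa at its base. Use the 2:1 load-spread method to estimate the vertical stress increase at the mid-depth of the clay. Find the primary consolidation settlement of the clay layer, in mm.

Mid-depth of clay below the ground surface: z = 3.5 + 2.4/2 = 4.7 m.
Total vertical stress at mid-clay: σ_v = 19.9×3.5 + 16.9×1.2 = 89.93 kPa.
Pore pressure: u = 9.81×(4.7 − 0.25) = 43.655 kPa.
Initial effective stress: σ'_0 = σ_v − u = 89.93 − 43.655 = 46.275 kPa.
Stress increase at mid-clay by the 2:1 spreading method:
Δσ ≈ qD²/(D+z)² = 162×6²/(6+4.7)² = 50.939 kPa
Final effective stress: σ'_f = σ'_0 + Δσ = 46.275 + 50.939 = 97.214 kPa.
Normally consolidated clay, so the full stress increment lies on the virgin compression line:
S_c = C_c·H/(1+e₀)·log₁₀(σ'_f/σ'_0) = 0.2×2.4/(1+0.85)×log₁₀(97.214/46.275)
    = 0.25946 × 0.32238 = 0.08364 m

S_c ≈ 83.6 mm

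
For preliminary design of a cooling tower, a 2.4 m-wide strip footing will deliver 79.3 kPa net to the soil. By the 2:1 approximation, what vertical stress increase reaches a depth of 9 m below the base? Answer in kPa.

Δσ_z ≈ 16.7 kPa

By the 2:1 method the load spreads at 1 horizontal : 2 vertical, so at depth z the loaded area has grown by z in each plan dimension:
Δσ = qB/(B+z) = 79.3×2.4/(2.4+9) = 16.695 kPa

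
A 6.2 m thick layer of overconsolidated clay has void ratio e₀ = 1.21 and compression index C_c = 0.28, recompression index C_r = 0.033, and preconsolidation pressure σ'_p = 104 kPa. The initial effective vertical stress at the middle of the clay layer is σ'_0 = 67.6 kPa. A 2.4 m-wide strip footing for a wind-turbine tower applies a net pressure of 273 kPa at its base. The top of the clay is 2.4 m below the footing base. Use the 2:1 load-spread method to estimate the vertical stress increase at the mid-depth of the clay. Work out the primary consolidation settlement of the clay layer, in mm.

S_c ≈ 143 mm

Mid-depth of clay below the footing base: z = 2.4 + 6.2/2 = 5.5 m.
Stress increase at mid-clay by the 2:1 spreading method:
Δσ = qB/(B+z) = 273×2.4/(2.4+5.5) = 82.937 kPa
Final effective stress: σ'_f = 67.6 + 82.937 = 150.54 kPa.
σ'_f = 150.54 > σ'_p = 104 kPa, so the stress path crosses the preconsolidation pressure — recompression up to σ'_p, then virgin compression beyond:
S_c = H/(1+e₀)·[C_r·log₁₀(σ'_p/σ'_0) + C_c·log₁₀(σ'_f/σ'_p)]
    = 6.2/2.21 × [0.033×log₁₀(104/67.6) + 0.28×log₁₀(150.54/104)]
    = 2.8054 × [0.0061739 + 0.044973] = 0.1435 m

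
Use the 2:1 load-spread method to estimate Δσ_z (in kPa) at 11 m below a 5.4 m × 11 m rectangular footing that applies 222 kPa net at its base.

By the 2:1 method the load spreads at 1 horizontal : 2 vertical, so at depth z the loaded area has grown by z in each plan dimension:
Δσ = qBL/((B+z)(L+z)) = 222×5.4×11/((5.4+11)(11+11)) = 36.549 kPa

Δσ_z ≈ 36.5 kPa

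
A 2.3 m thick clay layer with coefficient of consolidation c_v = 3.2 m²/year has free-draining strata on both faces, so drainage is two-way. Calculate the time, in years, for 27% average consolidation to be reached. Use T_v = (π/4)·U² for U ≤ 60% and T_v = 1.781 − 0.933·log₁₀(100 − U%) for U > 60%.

t ≈ 0.0237 years

Drainage path length: H_d = H/2 = 1.15 m (double drainage).
U ≤ 60%: T_v = (π/4)·U² = (π/4)×0.27² = 0.057256.
t = T_v·H_d²/c_v = 0.057256×1.15²/3.2 = 0.02366 years.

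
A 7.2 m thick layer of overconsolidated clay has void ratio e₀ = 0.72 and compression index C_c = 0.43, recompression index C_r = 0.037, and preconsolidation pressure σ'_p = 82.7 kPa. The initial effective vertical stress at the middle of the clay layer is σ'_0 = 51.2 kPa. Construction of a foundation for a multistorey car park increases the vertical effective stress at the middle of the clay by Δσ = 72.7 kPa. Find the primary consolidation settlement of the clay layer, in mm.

Final effective stress: σ'_f = 51.2 + 72.7 = 123.9 kPa.
σ'_f = 123.9 > σ'_p = 82.7 kPa, so the stress path crosses the preconsolidation pressure — recompression up to σ'_p, then virgin compression beyond:
S_c = H/(1+e₀)·[C_r·log₁₀(σ'_p/σ'_0) + C_c·log₁₀(σ'_f/σ'_p)]
    = 7.2/1.72 × [0.037×log₁₀(82.7/51.2) + 0.43×log₁₀(123.9/82.7)]
    = 4.186 × [0.0077047 + 0.075493] = 0.3483 m

S_c ≈ 348 mm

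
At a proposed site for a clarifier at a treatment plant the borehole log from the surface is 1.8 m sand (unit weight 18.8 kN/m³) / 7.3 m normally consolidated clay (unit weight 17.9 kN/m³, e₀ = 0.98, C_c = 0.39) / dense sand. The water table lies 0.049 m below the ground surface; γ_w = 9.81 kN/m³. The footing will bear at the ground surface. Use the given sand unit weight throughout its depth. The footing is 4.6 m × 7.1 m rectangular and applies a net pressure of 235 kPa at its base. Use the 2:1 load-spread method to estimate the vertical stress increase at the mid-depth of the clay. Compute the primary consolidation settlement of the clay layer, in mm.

S_c ≈ 525 mm

Mid-depth of clay below the ground surface: z = 1.8 + 7.3/2 = 5.45 m.
Total vertical stress at mid-clay: σ_v = 18.8×1.8 + 17.9×3.65 = 99.175 kPa.
Pore pressure: u = 9.81×(5.45 − 0.049) = 52.984 kPa.
Initial effective stress: σ'_0 = σ_v − u = 99.175 − 52.984 = 46.191 kPa.
Stress increase at mid-clay by the 2:1 spreading method:
Δσ = qBL/((B+z)(L+z)) = 235×4.6×7.1/((4.6+5.45)(7.1+5.45)) = 60.852 kPa
Final effective stress: σ'_f = σ'_0 + Δσ = 46.191 + 60.852 = 107.04 kPa.
Normally consolidated clay, so the full stress increment lies on the virgin compression line:
S_c = C_c·H/(1+e₀)·log₁₀(σ'_f/σ'_0) = 0.39×7.3/(1+0.98)×log₁₀(107.04/46.191)
    = 1.4379 × 0.36499 = 0.5248 m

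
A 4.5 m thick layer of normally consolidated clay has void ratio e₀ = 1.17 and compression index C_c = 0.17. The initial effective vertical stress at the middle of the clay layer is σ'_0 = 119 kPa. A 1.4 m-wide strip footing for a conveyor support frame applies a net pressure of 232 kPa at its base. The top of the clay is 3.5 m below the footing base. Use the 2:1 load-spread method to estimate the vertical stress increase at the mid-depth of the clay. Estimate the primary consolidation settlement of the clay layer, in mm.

S_c ≈ 49.5 mm

Mid-depth of clay below the footing base: z = 3.5 + 4.5/2 = 5.75 m.
Stress increase at mid-clay by the 2:1 spreading method:
Δσ = qB/(B+z) = 232×1.4/(1.4+5.75) = 45.427 kPa
Final effective stress: σ'_f = σ'_0 + Δσ = 119 + 45.427 = 164.43 kPa.
Normally consolidated clay, so the full stress increment lies on the virgin compression line:
S_c = C_c·H/(1+e₀)·log₁₀(σ'_f/σ'_0) = 0.17×4.5/(1+1.17)×log₁₀(164.43/119)
    = 0.35253 × 0.14043 = 0.04951 m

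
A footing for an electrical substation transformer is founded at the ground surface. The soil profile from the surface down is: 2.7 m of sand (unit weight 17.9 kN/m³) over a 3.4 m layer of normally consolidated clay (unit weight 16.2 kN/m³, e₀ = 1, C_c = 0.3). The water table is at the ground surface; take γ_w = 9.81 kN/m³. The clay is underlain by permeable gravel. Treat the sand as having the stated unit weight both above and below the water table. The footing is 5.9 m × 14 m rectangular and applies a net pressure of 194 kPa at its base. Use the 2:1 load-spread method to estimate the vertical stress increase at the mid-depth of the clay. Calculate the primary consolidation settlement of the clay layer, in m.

S_c ≈ 0.283 m

Mid-depth of clay below the ground surface: z = 2.7 + 3.4/2 = 4.4 m.
Total vertical stress at mid-clay: σ_v = 17.9×2.7 + 16.2×1.7 = 75.87 kPa.
Pore pressure: u = 9.81×(4.4 − 0) = 43.164 kPa.
Initial effective stress: σ'_0 = σ_v − u = 75.87 − 43.164 = 32.706 kPa.
Stress increase at mid-clay by the 2:1 spreading method:
Δσ = qBL/((B+z)(L+z)) = 194×5.9×14/((5.9+4.4)(14+4.4)) = 84.553 kPa
Final effective stress: σ'_f = σ'_0 + Δσ = 32.706 + 84.553 = 117.26 kPa.
Normally consolidated clay, so the full stress increment lies on the virgin compression line:
S_c = C_c·H/(1+e₀)·log₁₀(σ'_f/σ'_0) = 0.3×3.4/(1+1)×log₁₀(117.26/32.706)
    = 0.51 × 0.55452 = 0.2828 m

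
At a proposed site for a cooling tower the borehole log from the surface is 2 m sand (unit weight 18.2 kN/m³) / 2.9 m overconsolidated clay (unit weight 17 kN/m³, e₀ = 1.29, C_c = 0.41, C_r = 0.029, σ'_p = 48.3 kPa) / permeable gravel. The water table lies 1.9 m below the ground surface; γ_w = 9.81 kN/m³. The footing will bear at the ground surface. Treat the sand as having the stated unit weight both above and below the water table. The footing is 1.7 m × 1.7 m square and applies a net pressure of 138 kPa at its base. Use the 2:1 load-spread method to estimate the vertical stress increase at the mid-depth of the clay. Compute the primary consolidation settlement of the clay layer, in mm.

Mid-depth of clay below the ground surface: z = 2 + 2.9/2 = 3.45 m.
Total vertical stress at mid-clay: σ_v = 18.2×2 + 17×1.45 = 61.05 kPa.
Pore pressure: u = 9.81×(3.45 − 1.9) = 15.206 kPa.
Initial effective stress: σ'_0 = σ_v − u = 61.05 − 15.206 = 45.844 kPa.
Stress increase at mid-clay by the 2:1 spreading method:
Δσ = qBL/((B+z)(L+z)) = 138×1.7×1.7/((1.7+3.45)(1.7+3.45)) = 15.037 kPa
Final effective stress: σ'_f = 45.844 + 15.037 = 60.881 kPa.
σ'_f = 60.881 > σ'_p = 48.3 kPa, so the stress path crosses the preconsolidation pressure — recompression up to σ'_p, then virgin compression beyond:
S_c = H/(1+e₀)·[C_r·log₁₀(σ'_p/σ'_0) + C_c·log₁₀(σ'_f/σ'_p)]
    = 2.9/2.29 × [0.029×log₁₀(48.3/45.844) + 0.41×log₁₀(60.881/48.3)]
    = 1.2664 × [0.00065727 + 0.041219] = 0.05303 m

S_c ≈ 53 mm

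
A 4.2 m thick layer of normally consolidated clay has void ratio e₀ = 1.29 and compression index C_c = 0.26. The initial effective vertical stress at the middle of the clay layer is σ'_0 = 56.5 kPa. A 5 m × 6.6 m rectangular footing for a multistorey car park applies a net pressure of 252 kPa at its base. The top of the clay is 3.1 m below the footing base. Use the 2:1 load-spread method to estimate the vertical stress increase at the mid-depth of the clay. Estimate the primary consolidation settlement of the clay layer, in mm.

S_c ≈ 165 mm

Mid-depth of clay below the footing base: z = 3.1 + 4.2/2 = 5.2 m.
Stress increase at mid-clay by the 2:1 spreading method:
Δσ = qBL/((B+z)(L+z)) = 252×5×6.6/((5+5.2)(6.6+5.2)) = 69.093 kPa
Final effective stress: σ'_f = σ'_0 + Δσ = 56.5 + 69.093 = 125.59 kPa.
Normally consolidated clay, so the full stress increment lies on the virgin compression line:
S_c = C_c·H/(1+e₀)·log₁₀(σ'_f/σ'_0) = 0.26×4.2/(1+1.29)×log₁₀(125.59/56.5)
    = 0.47686 × 0.34691 = 0.1654 m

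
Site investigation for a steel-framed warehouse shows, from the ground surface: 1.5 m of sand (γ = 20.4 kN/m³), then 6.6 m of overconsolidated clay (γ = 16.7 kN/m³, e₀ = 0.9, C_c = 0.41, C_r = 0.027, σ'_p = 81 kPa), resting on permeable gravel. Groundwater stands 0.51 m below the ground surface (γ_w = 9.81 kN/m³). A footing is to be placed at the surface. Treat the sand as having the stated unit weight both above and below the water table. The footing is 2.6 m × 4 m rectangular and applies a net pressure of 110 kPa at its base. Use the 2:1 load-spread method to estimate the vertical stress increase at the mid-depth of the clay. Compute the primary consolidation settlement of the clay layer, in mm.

S_c ≈ 13.8 mm

Mid-depth of clay below the ground surface: z = 1.5 + 6.6/2 = 4.8 m.
Total vertical stress at mid-clay: σ_v = 20.4×1.5 + 16.7×3.3 = 85.71 kPa.
Pore pressure: u = 9.81×(4.8 − 0.51) = 42.085 kPa.
Initial effective stress: σ'_0 = σ_v − u = 85.71 − 42.085 = 43.625 kPa.
Stress increase at mid-clay by the 2:1 spreading method:
Δσ = qBL/((B+z)(L+z)) = 110×2.6×4/((2.6+4.8)(4+4.8)) = 17.568 kPa
Final effective stress: σ'_f = 43.625 + 17.568 = 61.193 kPa.
σ'_f = 61.193 ≤ σ'_p = 81 kPa, so the clay remains overconsolidated and only the recompression index applies:
S_c = C_r·H/(1+e₀)·log₁₀(σ'_f/σ'_0) = 0.027×6.6/1.9×log₁₀(61.193/43.625)
    = 0.09379 × 0.14697 = 0.01378 m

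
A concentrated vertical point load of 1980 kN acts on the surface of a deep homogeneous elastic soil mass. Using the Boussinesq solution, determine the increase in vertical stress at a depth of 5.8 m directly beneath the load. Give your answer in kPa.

Δσ_z ≈ 28.1 kPa

Boussinesq vertical stress below a point load on an elastic half-space:
Δσ_z = 3P/(2πz²) · [1 + (r/z)²]^(−5/2)
r/z = 0/5.8 = 0; [1+(r/z)²]^(−5/2) = 1.
Δσ_z = 3×1980/(2π×5.8²) × 1 = 28.103 × 1 = 28.1 kPa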